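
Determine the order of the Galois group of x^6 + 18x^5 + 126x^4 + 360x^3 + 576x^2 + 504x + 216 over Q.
120

The degree of the splitting field over Q equals the order of the Galois group, so first determine the group. The polynomial f is an irreducible sextic over Q, so G = Gal(f/Q) is one of the 16 transitive subgroups 6T1, ..., 6T16 of S_6. The discriminant of f is -8075618666938368, which is not a perfect square, so G is not contained in A_6. The transitive groups of degree 6 not contained in A_6 are: C_6 (6T1, order 6), S_3 (6T2, order 6), D_6 (6T3, order 12), C_3 x S_3 (6T5, order 18), A_4 x C_2 (6T6, order 24), S_4 (6T8, order 24), S_3 x S_3 (6T9, order 36), S_4 x C_2 (6T11, order 48), (S_3 x S_3) : C_2 (6T13, order 72), PGL(2,5) (6T14, order 120), S_6 (6T16, order 720). By Dedekind's theorem, for a prime p not dividing disc(f) the degrees of the irreducible factors of f mod p form the cycle type of an element of G. Factoring f modulo the 21 such primes p <= 97 (skipping 2, 3, 7, 13, which divide the discriminant), each new pattern first appears at: mod 5: f = (x^6 + 3x^5 + x^4 + x^2 + 4x + 1), pattern 6; mod 11: f = (x + 9)(x^5 + 9x^4 + x^3 + 10x^2 + 2x + 2), pattern 5+1; mod 17: f = (x + 2)(x + 11)(x^4 + 5x^3 + 5x^2 + 15x + 16), pattern 4+1+1; mod 23: f = (x + 5)(x + 9)(x^2 + 13x + 8)(x^2 + 14x + 19), pattern 2+2+1+1; mod 43: f = (x^3 + 21x^2 + 18x + 28)(x^3 + 40x^2 + 42x + 20), pattern 3+3; mod 61: f = (x^2 + 2x + 36)(x^2 + 35x + 15)(x^2 + 42x + 37), pattern 2+2+2. No other pattern occurs in this range, so the set of observed cycle types is {6, 5+1, 4+1+1, 2+2+1+1, 3+3, 2+2+2}. The candidates containing elements of all these cycle types are PGL(2,5) (6T14) of order 120, S_6 (6T16) of order 720; the others are excluded. The observed types are precisely the cycle types that occur in PGL(2,5) (6T14) (apart from the identity). Each of the other remaining candidates has further cycle types, and by the Chebotarev density theorem the matching factorization patterns would occur for a proportion of primes equal to their share of the group: S_6 (6T16) additionally contains elements of type 4+2, 3+2+1, 3+1+1+1, 2+1+1+1+1 (265 of its 720 elements, about 37% of primes). None of the 21 primes tested shows any such pattern (for each of these groups the chance of that is below 10^-4), which rules them out. Hence G = PGL(2,5) (6T14), of order 120. The Galois group PGL(2,5) (6T14) has order 120, so the splitting field has degree 120 over Q.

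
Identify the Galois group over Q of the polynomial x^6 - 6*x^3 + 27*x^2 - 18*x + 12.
S_3 (order 6)

The polynomial f is an irreducible sextic over Q, so G = Gal(f/Q) is one of the 16 transitive subgroups 6T1, ..., 6T16 of S_6. The discriminant of f is -1160950579200, which is not a perfect square, so G is not contained in A_6. The transitive groups of degree 6 not contained in A_6 are: C_6 (6T1, order 6), S_3 (6T2, order 6), D_6 (6T3, order 12), C_3 x S_3 (6T5, order 18), A_4 x C_2 (6T6, order 24), S_4 (6T8, order 24), S_3 x S_3 (6T9, order 36), S_4 x C_2 (6T11, order 48), (S_3 x S_3) : C_2 (6T13, order 72), PGL(2,5) (6T14, order 120), S_6 (6T16, order 720). By Dedekind's theorem, for a prime p not dividing disc(f) the degrees of the irreducible factors of f mod p form the cycle type of an element of G. Factoring f modulo the 23 such primes p <= 101 (skipping 2, 3, 5, which divide the discriminant), each new pattern first appears at: mod 7: f = (x^3 + x + 6)(x^3 + 6x + 2), pattern 3+3; mod 11: f = (x^2 + 2x + 5)(x^2 + 4x + 2)(x^2 + 5x + 10), pattern 2+2+2; mod 61: f = (x + 6)(x + 12)(x + 14)(x + 18)(x + 35)(x + 37), pattern 1+1+1+1+1+1. No other pattern occurs in this range, so the set of observed cycle types is {3+3, 2+2+2, 1+1+1+1+1+1}. The candidates containing elements of all these cycle types are C_6 (6T1) of order 6, S_3 (6T2) of order 6, D_6 (6T3) of order 12, C_3 x S_3 (6T5) of order 18, A_4 x C_2 (6T6) of order 24, S_4 (6T8) of order 24, S_3 x S_3 (6T9) of order 36, S_4 x C_2 (6T11) of order 48, (S_3 x S_3) : C_2 (6T13) of order 72, PGL(2,5) (6T14) of order 120, S_6 (6T16) of order 720; the others are excluded. The observed types are precisely the cycle types that occur in S_3 (6T2). Each of the other remaining candidates has further cycle types, and by the Chebotarev density theorem the matching factorization patterns would occur for a proportion of primes equal to their share of the group: C_6 (6T1) additionally contains elements of type 6 (2 of its 6 elements, about 33% of primes); D_6 (6T3) additionally contains elements of type 6, 2+2+1+1 (5 of its 12 elements, about 42% of primes); C_3 x S_3 (6T5) additionally contains elements of type 6, 3+1+1+1 (10 of its 18 elements, about 56% of primes); A_4 x C_2 (6T6) additionally contains elements of type 6, 2+2+1+1, 2+1+1+1+1 (14 of its 24 elements, about 58% of primes); S_4 (6T8) additionally contains elements of type 4+1+1, 2+2+1+1 (9 of its 24 elements, about 38% of primes); S_3 x S_3 (6T9) additionally contains elements of type 6, 3+1+1+1, 2+2+1+1 (25 of its 36 elements, about 69% of primes); S_4 x C_2 (6T11) additionally contains elements of type 6, 4+2, 4+1+1, 2+2+1+1, 2+1+1+1+1 (32 of its 48 elements, about 67% of primes); (S_3 x S_3) : C_2 (6T13) additionally contains elements of type 6, 4+2, 3+2+1, 3+1+1+1, 2+2+1+1, 2+1+1+1+1 (61 of its 72 elements, about 85% of primes); PGL(2,5) (6T14) additionally contains elements of type 6, 5+1, 4+1+1, 2+2+1+1 (89 of its 120 elements, about 74% of primes); S_6 (6T16) additionally contains elements of type 6, 5+1, 4+2, 4+1+1, 3+2+1, 3+1+1+1, 2+2+1+1, 2+1+1+1+1 (664 of its 720 elements, about 92% of primes). None of the 23 primes tested shows any such pattern (for each of these groups the chance of that is below 10^-4), which rules them out. Hence G = S_3 (6T2), of order 6.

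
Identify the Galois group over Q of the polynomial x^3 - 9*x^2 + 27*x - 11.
The polynomial is an irreducible cubic over Q and its discriminant is -6912, which is not a perfect square. For an irreducible cubic, a non-square discriminant gives Galois group S_3.

3T2: S_3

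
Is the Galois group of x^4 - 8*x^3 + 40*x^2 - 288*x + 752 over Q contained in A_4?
The polynomial is irreducible of degree 4 over Q. Its discriminant is -9135194112, which is not a perfect square. A Galois group lies in the alternating group exactly when the discriminant is a square in Q, so the Galois group (D_4) is not contained in A_4.

No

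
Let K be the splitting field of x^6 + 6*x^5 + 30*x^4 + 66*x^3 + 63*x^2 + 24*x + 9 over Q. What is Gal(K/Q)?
PGL(2,5) (order 120)

The polynomial f is an irreducible sextic over Q, so G = Gal(f/Q) is one of the 16 transitive subgroups 6T1, ..., 6T16 of S_6. The discriminant of f is -5217636731328, which is not a perfect square, so G is not contained in A_6. The transitive groups of degree 6 not contained in A_6 are: C_6 (6T1, order 6), S_3 (6T2, order 6), D_6 (6T3, order 12), C_3 x S_3 (6T5, order 18), A_4 x C_2 (6T6, order 24), S_4 (6T8, order 24), S_3 x S_3 (6T9, order 36), S_4 x C_2 (6T11, order 48), (S_3 x S_3) : C_2 (6T13, order 72), PGL(2,5) (6T14, order 120), S_6 (6T16, order 720). By Dedekind's theorem, for a prime p not dividing disc(f) the degrees of the irreducible factors of f mod p form the cycle type of an element of G. Factoring f modulo the 21 such primes p <= 89 (skipping 2, 3, 7, which divide the discriminant), each new pattern first appears at: mod 5: f = (x^6 + x^5 + x^3 + 3x^2 + 4x + 4), pattern 6; mod 11: f = (x + 9)(x^5 + 8x^4 + 2x^3 + 4x^2 + 5x + 1), pattern 5+1; mod 13: f = (x + 9)(x + 11)(x^4 + 12x^3 + 3x^2 + x + 6), pattern 4+1+1; mod 23: f = (x + 11)(x + 13)(x^2 + 8x + 5)(x^2 + 20x + 16), pattern 2+2+1+1; mod 43: f = (x^3 + 8x^2 + 22x + 11)(x^3 + 41x^2 + 24x + 36), pattern 3+3; mod 61: f = (x^2 + 23x + 1)(x^2 + 47x + 43)(x^2 + 58x + 30), pattern 2+2+2. No other pattern occurs in this range, so the set of observed cycle types is {6, 5+1, 4+1+1, 2+2+1+1, 3+3, 2+2+2}. The candidates containing elements of all these cycle types are PGL(2,5) (6T14) of order 120, S_6 (6T16) of order 720; the others are excluded. The observed types are precisely the cycle types that occur in PGL(2,5) (6T14) (apart from the identity). Each of the other remaining candidates has further cycle types, and by the Chebotarev density theorem the matching factorization patterns would occur for a proportion of primes equal to their share of the group: S_6 (6T16) additionally contains elements of type 4+2, 3+2+1, 3+1+1+1, 2+1+1+1+1 (265 of its 720 elements, about 37% of primes). None of the 21 primes tested shows any such pattern (for each of these groups the chance of that is below 10^-4), which rules them out. Hence G = PGL(2,5) (6T14), of order 120.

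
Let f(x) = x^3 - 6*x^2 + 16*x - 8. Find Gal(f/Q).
The polynomial is an irreducible cubic over Q and its discriminant is -1984, which is not a perfect square. For an irreducible cubic, a non-square discriminant gives Galois group S_3.

S_3, the symmetric group on 3 letters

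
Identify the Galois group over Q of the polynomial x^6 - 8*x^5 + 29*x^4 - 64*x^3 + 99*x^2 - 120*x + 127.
The polynomial f is an irreducible sextic over Q, so G = Gal(f/Q) is one of the 16 transitive subgroups 6T1, ..., 6T16 of S_6. The discriminant of f is -18046378835968, which is not a perfect square, so G is not contained in A_6. The transitive groups of degree 6 not contained in A_6 are: C_6 (6T1, order 6), S_3 (6T2, order 6), D_6 (6T3, order 12), C_3 x S_3 (6T5, order 18), A_4 x C_2 (6T6, order 24), S_4 (6T8, order 24), S_3 x S_3 (6T9, order 36), S_4 x C_2 (6T11, order 48), (S_3 x S_3) : C_2 (6T13, order 72), PGL(2,5) (6T14, order 120), S_6 (6T16, order 720). By Dedekind's theorem, for a prime p not dividing disc(f) the degrees of the irreducible factors of f mod p form the cycle type of an element of G. Factoring f modulo the 37 such primes p <= 167 (skipping 2, 7, which divide the discriminant), each new pattern first appears at: mod 3: f = (x^6 + x^5 + 2x^4 + 2x^3 + 1), pattern 6; mod 11: f = (x^3 + 5x^2 + 2)(x^3 + 9x^2 + 6x + 3), pattern 3+3; mod 13: f = (x^2 + x + 2)(x^2 + 5x + 11)(x^2 + 12x + 4), pattern 2+2+2; mod 29: f = (x + 2)(x + 10)(x + 13)(x + 16)(x + 18)(x + 20), pattern 1+1+1+1+1+1. No other pattern occurs in this range, so the set of observed cycle types is {6, 3+3, 2+2+2, 1+1+1+1+1+1}. The candidates containing elements of all these cycle types are C_6 (6T1) of order 6, D_6 (6T3) of order 12, C_3 x S_3 (6T5) of order 18, A_4 x C_2 (6T6) of order 24, S_3 x S_3 (6T9) of order 36, S_4 x C_2 (6T11) of order 48, (S_3 x S_3) : C_2 (6T13) of order 72, PGL(2,5) (6T14) of order 120, S_6 (6T16) of order 720; the others are excluded. The observed types are precisely the cycle types that occur in C_6 (6T1). Each of the other remaining candidates has further cycle types, and by the Chebotarev density theorem the matching factorization patterns would occur for a proportion of primes equal to their share of the group: D_6 (6T3) additionally contains elements of type 2+2+1+1 (3 of its 12 elements, about 25% of primes); C_3 x S_3 (6T5) additionally contains elements of type 3+1+1+1 (4 of its 18 elements, about 22% of primes); A_4 x C_2 (6T6) additionally contains elements of type 2+2+1+1, 2+1+1+1+1 (6 of its 24 elements, about 25% of primes); S_3 x S_3 (6T9) additionally contains elements of type 3+1+1+1, 2+2+1+1 (13 of its 36 elements, about 36% of primes); S_4 x C_2 (6T11) additionally contains elements of type 4+2, 4+1+1, 2+2+1+1, 2+1+1+1+1 (24 of its 48 elements, about 50% of primes); (S_3 x S_3) : C_2 (6T13) additionally contains elements of type 4+2, 3+2+1, 3+1+1+1, 2+2+1+1, 2+1+1+1+1 (49 of its 72 elements, about 68% of primes); PGL(2,5) (6T14) additionally contains elements of type 5+1, 4+1+1, 2+2+1+1 (69 of its 120 elements, about 58% of primes); S_6 (6T16) additionally contains elements of type 5+1, 4+2, 4+1+1, 3+2+1, 3+1+1+1, 2+2+1+1, 2+1+1+1+1 (544 of its 720 elements, about 76% of primes). None of the 37 primes tested shows any such pattern (for each of these groups the chance of that is below 10^-4), which rules them out. Hence G = C_6 (6T1), of order 6.

C_6 (also written C6)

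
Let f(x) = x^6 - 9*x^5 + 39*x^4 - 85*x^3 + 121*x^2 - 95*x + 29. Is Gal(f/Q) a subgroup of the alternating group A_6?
No

The polynomial is irreducible of degree 6 over Q. Its discriminant is -71252957167, which is not a perfect square. A Galois group lies in the alternating group exactly when the discriminant is a square in Q, so the Galois group (C_6) is not contained in A_6.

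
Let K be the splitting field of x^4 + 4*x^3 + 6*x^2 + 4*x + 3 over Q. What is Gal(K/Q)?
The polynomial is an irreducible quartic over Q and its discriminant is 2048, which is not a perfect square, so the Galois group is not contained in A_4. The resolvent cubic y^3 - 6*y^2 + 4*y + 8 has exactly one rational root, so the Galois group is C_4 or D_4. The quartic remains irreducible over Q(sqrt(disc)), so the group is D_4.

D_4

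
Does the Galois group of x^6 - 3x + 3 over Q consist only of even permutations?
The polynomial is irreducible of degree 6 over Q. Its discriminant is -9059283, which is not a perfect square. A Galois group lies in the alternating group exactly when the discriminant is a square in Q, so the Galois group ((S_3 x S_3) : C_2) is not contained in A_6.

No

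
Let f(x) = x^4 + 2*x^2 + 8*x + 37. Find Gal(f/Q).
The polynomial is an irreducible quartic over Q and its discriminant is 12845056 = 3584^2, a perfect square, so the Galois group is contained in A_4. The resolvent cubic y^3 - 2*y^2 - 148*y + 232 is irreducible over Q. An irreducible resolvent with square discriminant gives A_4.

A_4 (order 12)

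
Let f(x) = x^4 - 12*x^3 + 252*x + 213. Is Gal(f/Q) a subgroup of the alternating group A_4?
The polynomial is irreducible of degree 4 over Q. Its discriminant is -6543790848, which is not a perfect square. A Galois group lies in the alternating group exactly when the discriminant is a square in Q, so the Galois group (D_4) is not contained in A_4.

No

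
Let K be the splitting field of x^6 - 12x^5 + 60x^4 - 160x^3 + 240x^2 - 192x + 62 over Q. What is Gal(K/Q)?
The polynomial f is an irreducible sextic over Q, so G = Gal(f/Q) is one of the 16 transitive subgroups 6T1, ..., 6T16 of S_6. The discriminant of f is 1492992, which is not a perfect square, so G is not contained in A_6. The transitive groups of degree 6 not contained in A_6 are: C_6 (6T1, order 6), S_3 (6T2, order 6), D_6 (6T3, order 12), C_3 x S_3 (6T5, order 18), A_4 x C_2 (6T6, order 24), S_4 (6T8, order 24), S_3 x S_3 (6T9, order 36), S_4 x C_2 (6T11, order 48), (S_3 x S_3) : C_2 (6T13, order 72), PGL(2,5) (6T14, order 120), S_6 (6T16, order 720). By Dedekind's theorem, for a prime p not dividing disc(f) the degrees of the irreducible factors of f mod p form the cycle type of an element of G. Factoring f modulo the 79 such primes p <= 419 (skipping 2, 3, which divide the discriminant), each new pattern first appears at: mod 5: f = (x^2 + 3)(x^2 + x + 1)(x^2 + 2x + 4), pattern 2+2+2; mod 7: f = (x^3 + x^2 + 5x + 2)(x^3 + x^2 + 5x + 3), pattern 3+3; mod 13: f = (x^6 + x^5 + 8x^4 + 9x^3 + 6x^2 + 3x + 10), pattern 6; mod 17: f = (x + 3)(x + 10)(x^2 + x + 2)(x^2 + 8x + 5), pattern 2+2+1+1; mod 31: f = (x)(x + 8)(x + 10)(x + 17)(x + 19)(x + 27), pattern 1+1+1+1+1+1. No other pattern occurs in this range, so the set of observed cycle types is {2+2+2, 3+3, 6, 2+2+1+1, 1+1+1+1+1+1}. The candidates containing elements of all these cycle types are D_6 (6T3) of order 12, A_4 x C_2 (6T6) of order 24, S_3 x S_3 (6T9) of order 36, S_4 x C_2 (6T11) of order 48, (S_3 x S_3) : C_2 (6T13) of order 72, PGL(2,5) (6T14) of order 120, S_6 (6T16) of order 720; the others are excluded. The observed types are precisely the cycle types that occur in D_6 (6T3). Each of the other remaining candidates has further cycle types, and by the Chebotarev density theorem the matching factorization patterns would occur for a proportion of primes equal to their share of the group: A_4 x C_2 (6T6) additionally contains elements of type 2+1+1+1+1 (3 of its 24 elements, about 12% of primes); S_3 x S_3 (6T9) additionally contains elements of type 3+1+1+1 (4 of its 36 elements, about 11% of primes); S_4 x C_2 (6T11) additionally contains elements of type 4+2, 4+1+1, 2+1+1+1+1 (15 of its 48 elements, about 31% of primes); (S_3 x S_3) : C_2 (6T13) additionally contains elements of type 4+2, 3+2+1, 3+1+1+1, 2+1+1+1+1 (40 of its 72 elements, about 56% of primes); PGL(2,5) (6T14) additionally contains elements of type 5+1, 4+1+1 (54 of its 120 elements, about 45% of primes); S_6 (6T16) additionally contains elements of type 5+1, 4+2, 4+1+1, 3+2+1, 3+1+1+1, 2+1+1+1+1 (499 of its 720 elements, about 69% of primes). None of the 79 primes tested shows any such pattern (for each of these groups the chance of that is below 10^-4), which rules them out. Hence G = D_6 (6T3), of order 12.

D_6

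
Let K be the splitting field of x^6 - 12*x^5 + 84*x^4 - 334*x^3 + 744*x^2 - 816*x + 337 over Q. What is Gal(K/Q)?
D_6 (also written D6)

The polynomial f is an irreducible sextic over Q, so G = Gal(f/Q) is one of the 16 transitive subgroups 6T1, ..., 6T16 of S_6. The discriminant of f is 273843168325632, which is not a perfect square, so G is not contained in A_6. The transitive groups of degree 6 not contained in A_6 are: C_6 (6T1, order 6), S_3 (6T2, order 6), D_6 (6T3, order 12), C_3 x S_3 (6T5, order 18), A_4 x C_2 (6T6, order 24), S_4 (6T8, order 24), S_3 x S_3 (6T9, order 36), S_4 x C_2 (6T11, order 48), (S_3 x S_3) : C_2 (6T13, order 72), PGL(2,5) (6T14, order 120), S_6 (6T16, order 720). By Dedekind's theorem, for a prime p not dividing disc(f) the degrees of the irreducible factors of f mod p form the cycle type of an element of G. Factoring f modulo the 79 such primes p <= 431 (skipping 2, 3, 19, 97, which divide the discriminant), each new pattern first appears at: mod 5: f = (x^6 + 3x^5 + 4x^4 + x^3 + 4x^2 + 4x + 2), pattern 6; mod 7: f = (x^2 + x + 6)(x^2 + 2x + 5)(x^2 + 6x + 4), pattern 2+2+2; mod 11: f = (x + 7)(x + 9)(x^2 + 7x + 8)(x^2 + 9x + 2), pattern 2+2+1+1; mod 13: f = (x^3 + 7x^2 + 9)(x^3 + 7x^2 + 9x + 10), pattern 3+3; mod 181: f = (x + 35)(x + 101)(x + 124)(x + 131)(x + 155)(x + 166), pattern 1+1+1+1+1+1. No other pattern occurs in this range, so the set of observed cycle types is {6, 2+2+2, 2+2+1+1, 3+3, 1+1+1+1+1+1}. The candidates containing elements of all these cycle types are D_6 (6T3) of order 12, A_4 x C_2 (6T6) of order 24, S_3 x S_3 (6T9) of order 36, S_4 x C_2 (6T11) of order 48, (S_3 x S_3) : C_2 (6T13) of order 72, PGL(2,5) (6T14) of order 120, S_6 (6T16) of order 720; the others are excluded. The observed types are precisely the cycle types that occur in D_6 (6T3). Each of the other remaining candidates has further cycle types, and by the Chebotarev density theorem the matching factorization patterns would occur for a proportion of primes equal to their share of the group: A_4 x C_2 (6T6) additionally contains elements of type 2+1+1+1+1 (3 of its 24 elements, about 12% of primes); S_3 x S_3 (6T9) additionally contains elements of type 3+1+1+1 (4 of its 36 elements, about 11% of primes); S_4 x C_2 (6T11) additionally contains elements of type 4+2, 4+1+1, 2+1+1+1+1 (15 of its 48 elements, about 31% of primes); (S_3 x S_3) : C_2 (6T13) additionally contains elements of type 4+2, 3+2+1, 3+1+1+1, 2+1+1+1+1 (40 of its 72 elements, about 56% of primes); PGL(2,5) (6T14) additionally contains elements of type 5+1, 4+1+1 (54 of its 120 elements, about 45% of primes); S_6 (6T16) additionally contains elements of type 5+1, 4+2, 4+1+1, 3+2+1, 3+1+1+1, 2+1+1+1+1 (499 of its 720 elements, about 69% of primes). None of the 79 primes tested shows any such pattern (for each of these groups the chance of that is below 10^-4), which rules them out. Hence G = D_6 (6T3), of order 12.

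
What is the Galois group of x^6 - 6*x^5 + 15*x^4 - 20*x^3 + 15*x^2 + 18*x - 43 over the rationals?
A_6 (order 360)

The polynomial f is an irreducible sextic over Q, so G = Gal(f/Q) is one of the 16 transitive subgroups 6T1, ..., 6T16 of S_6. The discriminant of f is 746496000000 = 864000^2, a perfect square, so G is contained in A_6. The transitive groups of degree 6 contained in A_6 are: A_4 (6T4, order 12), S_4 (6T7, order 24), (C_3 x C_3) : C_4 (6T10, order 36), PSL(2,5) (6T12, order 60), A_6 (6T15, order 360). By Dedekind's theorem, for a prime p not dividing disc(f) the degrees of the irreducible factors of f mod p form the cycle type of an element of G. Factoring f modulo the 6 such primes p <= 23 (skipping 2, 3, 5, which divide the discriminant), each new pattern first appears at: mod 7: f = (x + 2)(x^5 + 6x^4 + 3x^3 + 2x^2 + 4x + 3), pattern 5+1; mod 23: f = (x + 6)(x + 11)(x + 20)(x^3 + 3x^2 + 4x + 8), pattern 3+1+1+1. No other pattern occurs in this range, so the set of observed cycle types is {5+1, 3+1+1+1}. Among the candidates above, the only group containing elements of all these cycle types is A_6 (6T15) — each of A_4 (6T4), S_4 (6T7), (C_3 x C_3) : C_4 (6T10), PSL(2,5) (6T12) lacks at least one of them. Hence G = A_6 (6T15), of order 360.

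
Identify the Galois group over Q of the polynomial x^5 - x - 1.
S_5 (also written S5)

The polynomial f is an irreducible quintic over Q, so G = Gal(f/Q) is a transitive subgroup of S_5: one of C_5 (5T1, order 5), D_5 (5T2, order 10), F_20 (5T3, order 20), A_5 (5T4, order 60) or S_5 (5T5, order 120). The discriminant of f is 2869, which is not a perfect square, so G is not contained in A_5. The transitive groups of degree 5 not contained in A_5 are: F_20 (5T3, order 20), S_5 (5T5, order 120). By Dedekind's theorem, for a prime p not dividing disc(f) the degrees of the irreducible factors of f mod p form the cycle type of an element of G. Factoring f modulo the first such prime p = 2, each new pattern first appears at: mod 2: f = (x^2 + x + 1)(x^3 + x^2 + 1), pattern 3+2. No other pattern occurs in this range, so the set of observed cycle types is {3+2}. Among the candidates above, the only group containing elements of all these cycle types is S_5 (5T5) — F_20 (5T3) lacks at least one of them. Hence G = S_5 (5T5), of order 120.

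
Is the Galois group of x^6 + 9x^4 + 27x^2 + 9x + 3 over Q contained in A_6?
The polynomial is irreducible of degree 6 over Q. Its discriminant is -68755887963, which is not a perfect square. A Galois group lies in the alternating group exactly when the discriminant is a square in Q, so the Galois group (C_3 x S_3) is not contained in A_6.

No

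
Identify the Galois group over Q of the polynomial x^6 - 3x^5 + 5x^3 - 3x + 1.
S_3, S_3 acting on 6 points

The polynomial f is an irreducible sextic over Q, so G = Gal(f/Q) is one of the 16 transitive subgroups 6T1, ..., 6T16 of S_6. The discriminant of f is -34992, which is not a perfect square, so G is not contained in A_6. The transitive groups of degree 6 not contained in A_6 are: C_6 (6T1, order 6), S_3 (6T2, order 6), D_6 (6T3, order 12), C_3 x S_3 (6T5, order 18), A_4 x C_2 (6T6, order 24), S_4 (6T8, order 24), S_3 x S_3 (6T9, order 36), S_4 x C_2 (6T11, order 48), (S_3 x S_3) : C_2 (6T13, order 72), PGL(2,5) (6T14, order 120), S_6 (6T16, order 720). By Dedekind's theorem, for a prime p not dividing disc(f) the degrees of the irreducible factors of f mod p form the cycle type of an element of G. Factoring f modulo the 23 such primes p <= 97 (skipping 2, 3, which divide the discriminant), each new pattern first appears at: mod 5: f = (x^2 + x + 1)(x^2 + 2x + 3)(x^2 + 4x + 2), pattern 2+2+2; mod 7: f = (x^3 + x^2 + 3x + 1)(x^3 + 3x^2 + x + 1), pattern 3+3; mod 31: f = (x + 3)(x + 7)(x + 9)(x + 21)(x + 23)(x + 27), pattern 1+1+1+1+1+1. No other pattern occurs in this range, so the set of observed cycle types is {2+2+2, 3+3, 1+1+1+1+1+1}. The candidates containing elements of all these cycle types are C_6 (6T1) of order 6, S_3 (6T2) of order 6, D_6 (6T3) of order 12, C_3 x S_3 (6T5) of order 18, A_4 x C_2 (6T6) of order 24, S_4 (6T8) of order 24, S_3 x S_3 (6T9) of order 36, S_4 x C_2 (6T11) of order 48, (S_3 x S_3) : C_2 (6T13) of order 72, PGL(2,5) (6T14) of order 120, S_6 (6T16) of order 720; the others are excluded. The observed types are precisely the cycle types that occur in S_3 (6T2). Each of the other remaining candidates has further cycle types, and by the Chebotarev density theorem the matching factorization patterns would occur for a proportion of primes equal to their share of the group: C_6 (6T1) additionally contains elements of type 6 (2 of its 6 elements, about 33% of primes); D_6 (6T3) additionally contains elements of type 6, 2+2+1+1 (5 of its 12 elements, about 42% of primes); C_3 x S_3 (6T5) additionally contains elements of type 6, 3+1+1+1 (10 of its 18 elements, about 56% of primes); A_4 x C_2 (6T6) additionally contains elements of type 6, 2+2+1+1, 2+1+1+1+1 (14 of its 24 elements, about 58% of primes); S_4 (6T8) additionally contains elements of type 4+1+1, 2+2+1+1 (9 of its 24 elements, about 38% of primes); S_3 x S_3 (6T9) additionally contains elements of type 6, 3+1+1+1, 2+2+1+1 (25 of its 36 elements, about 69% of primes); S_4 x C_2 (6T11) additionally contains elements of type 6, 4+2, 4+1+1, 2+2+1+1, 2+1+1+1+1 (32 of its 48 elements, about 67% of primes); (S_3 x S_3) : C_2 (6T13) additionally contains elements of type 6, 4+2, 3+2+1, 3+1+1+1, 2+2+1+1, 2+1+1+1+1 (61 of its 72 elements, about 85% of primes); PGL(2,5) (6T14) additionally contains elements of type 6, 5+1, 4+1+1, 2+2+1+1 (89 of its 120 elements, about 74% of primes); S_6 (6T16) additionally contains elements of type 6, 5+1, 4+2, 4+1+1, 3+2+1, 3+1+1+1, 2+2+1+1, 2+1+1+1+1 (664 of its 720 elements, about 92% of primes). None of the 23 primes tested shows any such pattern (for each of these groups the chance of that is below 10^-4), which rules them out. Hence G = S_3 (6T2), of order 6.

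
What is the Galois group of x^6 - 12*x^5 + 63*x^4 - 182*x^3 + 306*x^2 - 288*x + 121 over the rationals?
PGL(2,5) (order 120)

The polynomial f is an irreducible sextic over Q, so G = Gal(f/Q) is one of the 16 transitive subgroups 6T1, ..., 6T16 of S_6. The discriminant of f is -16003008, which is not a perfect square, so G is not contained in A_6. The transitive groups of degree 6 not contained in A_6 are: C_6 (6T1, order 6), S_3 (6T2, order 6), D_6 (6T3, order 12), C_3 x S_3 (6T5, order 18), A_4 x C_2 (6T6, order 24), S_4 (6T8, order 24), S_3 x S_3 (6T9, order 36), S_4 x C_2 (6T11, order 48), (S_3 x S_3) : C_2 (6T13, order 72), PGL(2,5) (6T14, order 120), S_6 (6T16, order 720). By Dedekind's theorem, for a prime p not dividing disc(f) the degrees of the irreducible factors of f mod p form the cycle type of an element of G. Factoring f modulo the 21 such primes p <= 89 (skipping 2, 3, 7, which divide the discriminant), each new pattern first appears at: mod 5: f = (x^6 + 3x^5 + 3x^4 + 3x^3 + x^2 + 2x + 1), pattern 6; mod 11: f = (x)(x^5 + 10x^4 + 8x^3 + 5x^2 + 9x + 9), pattern 5+1; mod 13: f = (x + 6)(x + 10)(x^4 + 11x^3 + 9x^2 + 2x + 7), pattern 4+1+1; mod 23: f = (x + 14)(x + 18)(x^2 + 11x + 14)(x^2 + 14x + 16), pattern 2+2+1+1; mod 43: f = (x^3 + 13x^2 + 20x + 27)(x^3 + 18x^2 + 24x + 22), pattern 3+3; mod 61: f = (x^2 + 10x + 35)(x^2 + 14x + 41)(x^2 + 25x + 40), pattern 2+2+2. No other pattern occurs in this range, so the set of observed cycle types is {6, 5+1, 4+1+1, 2+2+1+1, 3+3, 2+2+2}. The candidates containing elements of all these cycle types are PGL(2,5) (6T14) of order 120, S_6 (6T16) of order 720; the others are excluded. The observed types are precisely the cycle types that occur in PGL(2,5) (6T14) (apart from the identity). Each of the other remaining candidates has further cycle types, and by the Chebotarev density theorem the matching factorization patterns would occur for a proportion of primes equal to their share of the group: S_6 (6T16) additionally contains elements of type 4+2, 3+2+1, 3+1+1+1, 2+1+1+1+1 (265 of its 720 elements, about 37% of primes). None of the 21 primes tested shows any such pattern (for each of these groups the chance of that is below 10^-4), which rules them out. Hence G = PGL(2,5) (6T14), of order 120.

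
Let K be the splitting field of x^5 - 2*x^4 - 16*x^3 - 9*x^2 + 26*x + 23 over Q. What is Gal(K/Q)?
The polynomial f is an irreducible quintic over Q, so G = Gal(f/Q) is a transitive subgroup of S_5: one of C_5 (5T1, order 5), D_5 (5T2, order 10), F_20 (5T3, order 20), A_5 (5T4, order 60) or S_5 (5T5, order 120). The discriminant of f is 7745089 = 2783^2, a perfect square, so G is contained in A_5. The transitive groups of degree 5 contained in A_5 are: C_5 (5T1, order 5), D_5 (5T2, order 10), A_5 (5T4, order 60). By Dedekind's theorem, for a prime p not dividing disc(f) the degrees of the irreducible factors of f mod p form the cycle type of an element of G. Factoring f modulo the 14 such primes p <= 53 (skipping 11, 23, which divide the discriminant), each new pattern first appears at: mod 2: f = (x^5 + x^2 + 1), pattern 5; mod 43: f = (x + 9)(x + 20)(x + 31)(x + 32)(x + 35), pattern 1+1+1+1+1. No other pattern occurs in this range, so the set of observed cycle types is {5, 1+1+1+1+1}. The candidates containing elements of all these cycle types are C_5 (5T1) of order 5, D_5 (5T2) of order 10, A_5 (5T4) of order 60; the others are excluded. The observed types are precisely the cycle types that occur in C_5 (5T1). Each of the other remaining candidates has further cycle types, and by the Chebotarev density theorem the matching factorization patterns would occur for a proportion of primes equal to their share of the group: D_5 (5T2) additionally contains elements of type 2+2+1 (5 of its 10 elements, about 50% of primes); A_5 (5T4) additionally contains elements of type 3+1+1, 2+2+1 (35 of its 60 elements, about 58% of primes). None of the 14 primes tested shows any such pattern (for each of these groups the chance of that is below 10^-4), which rules them out. Hence G = C_5 (5T1), of order 5.

C_5 (also written C5)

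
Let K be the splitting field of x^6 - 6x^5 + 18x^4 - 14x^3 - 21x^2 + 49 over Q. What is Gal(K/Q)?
The polynomial f is an irreducible sextic over Q, so G = Gal(f/Q) is one of the 16 transitive subgroups 6T1, ..., 6T16 of S_6. The discriminant of f is -28010528989632, which is not a perfect square, so G is not contained in A_6. The transitive groups of degree 6 not contained in A_6 are: C_6 (6T1, order 6), S_3 (6T2, order 6), D_6 (6T3, order 12), C_3 x S_3 (6T5, order 18), A_4 x C_2 (6T6, order 24), S_4 (6T8, order 24), S_3 x S_3 (6T9, order 36), S_4 x C_2 (6T11, order 48), (S_3 x S_3) : C_2 (6T13, order 72), PGL(2,5) (6T14, order 120), S_6 (6T16, order 720). By Dedekind's theorem, for a prime p not dividing disc(f) the degrees of the irreducible factors of f mod p form the cycle type of an element of G. Factoring f modulo the 21 such primes p <= 89 (skipping 2, 3, 7, which divide the discriminant), each new pattern first appears at: mod 5: f = (x^6 + 4x^5 + 3x^4 + x^3 + 4x^2 + 4), pattern 6; mod 11: f = (x + 3)(x^5 + 2x^4 + x^3 + 5x^2 + 8x + 9), pattern 5+1; mod 13: f = (x + 4)(x + 11)(x^4 + 5x^3 + 3x^2 + 7x + 2), pattern 4+1+1; mod 23: f = (x + 2)(x + 15)(x^2 + 3x + 9)(x^2 + 20x + 11), pattern 2+2+1+1; mod 43: f = (x^3 + 40x^2 + 3x + 30)(x^3 + 40x^2 + 6x + 26), pattern 3+3; mod 61: f = (x^2 + 26x + 40)(x^2 + 44x + 36)(x^2 + 46x + 31), pattern 2+2+2. No other pattern occurs in this range, so the set of observed cycle types is {6, 5+1, 4+1+1, 2+2+1+1, 3+3, 2+2+2}. The candidates containing elements of all these cycle types are PGL(2,5) (6T14) of order 120, S_6 (6T16) of order 720; the others are excluded. The observed types are precisely the cycle types that occur in PGL(2,5) (6T14) (apart from the identity). Each of the other remaining candidates has further cycle types, and by the Chebotarev density theorem the matching factorization patterns would occur for a proportion of primes equal to their share of the group: S_6 (6T16) additionally contains elements of type 4+2, 3+2+1, 3+1+1+1, 2+1+1+1+1 (265 of its 720 elements, about 37% of primes). None of the 21 primes tested shows any such pattern (for each of these groups the chance of that is below 10^-4), which rules them out. Hence G = PGL(2,5) (6T14), of order 120.

6T14: PGL(2,5)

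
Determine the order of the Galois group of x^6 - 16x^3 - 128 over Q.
The degree of the splitting field over Q equals the order of the Galois group, so first determine the group. The polynomial f is an irreducible sextic over Q, so G = Gal(f/Q) is one of the 16 transitive subgroups 6T1, ..., 6T16 of S_6. The discriminant of f is 5410421842378752, which is not a perfect square, so G is not contained in A_6. The transitive groups of degree 6 not contained in A_6 are: C_6 (6T1, order 6), S_3 (6T2, order 6), D_6 (6T3, order 12), C_3 x S_3 (6T5, order 18), A_4 x C_2 (6T6, order 24), S_4 (6T8, order 24), S_3 x S_3 (6T9, order 36), S_4 x C_2 (6T11, order 48), (S_3 x S_3) : C_2 (6T13, order 72), PGL(2,5) (6T14, order 120), S_6 (6T16, order 720). By Dedekind's theorem, for a prime p not dividing disc(f) the degrees of the irreducible factors of f mod p form the cycle type of an element of G. Factoring f modulo the 23 such primes p <= 97 (skipping 2, 3, which divide the discriminant), each new pattern first appears at: mod 5: f = (x^6 + 4x^3 + 2), pattern 6; mod 11: f = (x + 6)(x + 10)(x^2 + x + 1)(x^2 + 5x + 3), pattern 2+2+1+1; mod 13: f = (x + 4)(x + 10)(x + 12)(x^3 + 11), pattern 3+1+1+1; mod 31: f = (x^2 + 16x + 3)(x^2 + 18x + 13)(x^2 + 28x + 15), pattern 2+2+2; mod 97: f = (x^3 + 9)(x^3 + 72), pattern 3+3. No other pattern occurs in this range, so the set of observed cycle types is {6, 2+2+1+1, 3+1+1+1, 2+2+2, 3+3}. The candidates containing elements of all these cycle types are S_3 x S_3 (6T9) of order 36, (S_3 x S_3) : C_2 (6T13) of order 72, S_6 (6T16) of order 720; the others are excluded. The observed types are precisely the cycle types that occur in S_3 x S_3 (6T9) (apart from the identity). Each of the other remaining candidates has further cycle types, and by the Chebotarev density theorem the matching factorization patterns would occur for a proportion of primes equal to their share of the group: (S_3 x S_3) : C_2 (6T13) additionally contains elements of type 4+2, 3+2+1, 2+1+1+1+1 (36 of its 72 elements, about 50% of primes); S_6 (6T16) additionally contains elements of type 5+1, 4+2, 4+1+1, 3+2+1, 2+1+1+1+1 (459 of its 720 elements, about 64% of primes). None of the 23 primes tested shows any such pattern (for each of these groups the chance of that is below 10^-4), which rules them out. Hence G = S_3 x S_3 (6T9), of order 36. The Galois group S_3 x S_3 (6T9) has order 36, so the splitting field has degree 36 over Q.

36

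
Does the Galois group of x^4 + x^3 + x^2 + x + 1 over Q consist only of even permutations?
No

The polynomial is irreducible of degree 4 over Q. Its discriminant is 125, which is not a perfect square. A Galois group lies in the alternating group exactly when the discriminant is a square in Q, so the Galois group (C_4) is not contained in A_4.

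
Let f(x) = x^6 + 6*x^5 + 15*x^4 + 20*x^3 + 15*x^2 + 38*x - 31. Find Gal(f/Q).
S_6, the symmetric group on 6 letters

The polynomial f is an irreducible sextic over Q, so G = Gal(f/Q) is one of the 16 transitive subgroups 6T1, ..., 6T16 of S_6. The discriminant of f is 53451941740544, which is not a perfect square, so G is not contained in A_6. The transitive groups of degree 6 not contained in A_6 are: C_6 (6T1, order 6), S_3 (6T2, order 6), D_6 (6T3, order 12), C_3 x S_3 (6T5, order 18), A_4 x C_2 (6T6, order 24), S_4 (6T8, order 24), S_3 x S_3 (6T9, order 36), S_4 x C_2 (6T11, order 48), (S_3 x S_3) : C_2 (6T13, order 72), PGL(2,5) (6T14, order 120), S_6 (6T16, order 720). By Dedekind's theorem, for a prime p not dividing disc(f) the degrees of the irreducible factors of f mod p form the cycle type of an element of G. Factoring f modulo the 3 such primes p <= 7 (skipping 2, which divides the discriminant), each new pattern first appears at: mod 3: f = (x^6 + 2x^3 + 2x + 2), pattern 6; mod 5: f = (x + 2)(x^5 + 4x^4 + 2x^3 + x^2 + 3x + 2), pattern 5+1; mod 7: f = (x^2 + 5x + 5)(x^4 + x^3 + 5x^2 + 4x + 5), pattern 4+2. No other pattern occurs in this range, so the set of observed cycle types is {6, 5+1, 4+2}. Among the candidates above, the only group containing elements of all these cycle types is S_6 (6T16); every other candidate lacks at least one of them. Hence G = S_6 (6T16), of order 720.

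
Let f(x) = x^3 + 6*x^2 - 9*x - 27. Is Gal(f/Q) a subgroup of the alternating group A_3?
The polynomial is irreducible of degree 3 over Q. Its discriminant is 35721 = 189^2, a perfect square. A Galois group lies in the alternating group exactly when the discriminant is a square in Q, so the Galois group (C_3) is contained in A_3.

Yes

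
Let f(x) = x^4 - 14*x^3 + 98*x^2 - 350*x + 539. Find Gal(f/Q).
The polynomial is an irreducible quartic over Q and its discriminant is 129231424 = 11368^2, a perfect square, so the Galois group is contained in A_4. The resolvent cubic y^3 - 98*y^2 + 2744*y - 16856 is irreducible over Q. An irreducible resolvent with square discriminant gives A_4.

A_4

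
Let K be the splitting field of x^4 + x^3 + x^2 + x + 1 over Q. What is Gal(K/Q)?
C_4, the cyclic group of order 4

The polynomial is an irreducible quartic over Q and its discriminant is 125, which is not a perfect square, so the Galois group is not contained in A_4. The resolvent cubic y^3 - y^2 - 3*y + 2 has exactly one rational root, so the Galois group is C_4 or D_4. The quartic becomes reducible over Q(sqrt(disc)), so the group is C_4.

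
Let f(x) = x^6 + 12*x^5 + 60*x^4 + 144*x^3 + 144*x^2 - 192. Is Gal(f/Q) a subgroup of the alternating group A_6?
The polynomial is irreducible of degree 6 over Q. Its discriminant is 5410421842378752, which is not a perfect square. A Galois group lies in the alternating group exactly when the discriminant is a square in Q, so the Galois group (S_3 x S_3) is not contained in A_6.

No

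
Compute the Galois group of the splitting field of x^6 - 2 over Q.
D_6 (order 12)

The polynomial f is an irreducible sextic over Q, so G = Gal(f/Q) is one of the 16 transitive subgroups 6T1, ..., 6T16 of S_6. The discriminant of f is 1492992, which is not a perfect square, so G is not contained in A_6. The transitive groups of degree 6 not contained in A_6 are: C_6 (6T1, order 6), S_3 (6T2, order 6), D_6 (6T3, order 12), C_3 x S_3 (6T5, order 18), A_4 x C_2 (6T6, order 24), S_4 (6T8, order 24), S_3 x S_3 (6T9, order 36), S_4 x C_2 (6T11, order 48), (S_3 x S_3) : C_2 (6T13, order 72), PGL(2,5) (6T14, order 120), S_6 (6T16, order 720). By Dedekind's theorem, for a prime p not dividing disc(f) the degrees of the irreducible factors of f mod p form the cycle type of an element of G. Factoring f modulo the 79 such primes p <= 419 (skipping 2, 3, which divide the discriminant), each new pattern first appears at: mod 5: f = (x^2 + 2)(x^2 + x + 2)(x^2 + 4x + 2), pattern 2+2+2; mod 7: f = (x^3 + 3)(x^3 + 4), pattern 3+3; mod 13: f = (x^6 + 11), pattern 6; mod 17: f = (x + 5)(x + 12)(x^2 + 5x + 8)(x^2 + 12x + 8), pattern 2+2+1+1; mod 31: f = (x + 2)(x + 10)(x + 12)(x + 19)(x + 21)(x + 29), pattern 1+1+1+1+1+1. No other pattern occurs in this range, so the set of observed cycle types is {2+2+2, 3+3, 6, 2+2+1+1, 1+1+1+1+1+1}. The candidates containing elements of all these cycle types are D_6 (6T3) of order 12, A_4 x C_2 (6T6) of order 24, S_3 x S_3 (6T9) of order 36, S_4 x C_2 (6T11) of order 48, (S_3 x S_3) : C_2 (6T13) of order 72, PGL(2,5) (6T14) of order 120, S_6 (6T16) of order 720; the others are excluded. The observed types are precisely the cycle types that occur in D_6 (6T3). Each of the other remaining candidates has further cycle types, and by the Chebotarev density theorem the matching factorization patterns would occur for a proportion of primes equal to their share of the group: A_4 x C_2 (6T6) additionally contains elements of type 2+1+1+1+1 (3 of its 24 elements, about 12% of primes); S_3 x S_3 (6T9) additionally contains elements of type 3+1+1+1 (4 of its 36 elements, about 11% of primes); S_4 x C_2 (6T11) additionally contains elements of type 4+2, 4+1+1, 2+1+1+1+1 (15 of its 48 elements, about 31% of primes); (S_3 x S_3) : C_2 (6T13) additionally contains elements of type 4+2, 3+2+1, 3+1+1+1, 2+1+1+1+1 (40 of its 72 elements, about 56% of primes); PGL(2,5) (6T14) additionally contains elements of type 5+1, 4+1+1 (54 of its 120 elements, about 45% of primes); S_6 (6T16) additionally contains elements of type 5+1, 4+2, 4+1+1, 3+2+1, 3+1+1+1, 2+1+1+1+1 (499 of its 720 elements, about 69% of primes). None of the 79 primes tested shows any such pattern (for each of these groups the chance of that is below 10^-4), which rules them out. Hence G = D_6 (6T3), of order 12.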